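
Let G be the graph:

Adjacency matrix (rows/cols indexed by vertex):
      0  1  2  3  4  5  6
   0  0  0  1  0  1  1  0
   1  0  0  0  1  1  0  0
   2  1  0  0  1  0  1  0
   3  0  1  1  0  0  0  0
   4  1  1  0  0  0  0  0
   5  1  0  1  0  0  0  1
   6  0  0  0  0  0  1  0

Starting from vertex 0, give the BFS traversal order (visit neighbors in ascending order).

BFS from vertex 0 (neighbors processed in ascending order):
Visit order: 0, 2, 4, 5, 3, 1, 6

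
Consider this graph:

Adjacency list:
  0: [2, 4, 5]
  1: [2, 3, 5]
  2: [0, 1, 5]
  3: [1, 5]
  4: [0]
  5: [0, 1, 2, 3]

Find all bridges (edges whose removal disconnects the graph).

A bridge is an edge whose removal increases the number of connected components.
Bridges found: (0,4)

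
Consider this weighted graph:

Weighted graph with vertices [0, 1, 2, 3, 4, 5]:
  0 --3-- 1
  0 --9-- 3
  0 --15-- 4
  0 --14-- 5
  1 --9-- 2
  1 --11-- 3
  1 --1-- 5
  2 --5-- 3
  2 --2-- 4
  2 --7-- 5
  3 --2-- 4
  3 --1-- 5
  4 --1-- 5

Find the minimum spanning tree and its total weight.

Applying Kruskal's algorithm (sort edges by weight, add if no cycle):
  Add (1,5) w=1
  Add (3,5) w=1
  Add (4,5) w=1
  Add (2,4) w=2
  Skip (3,4) w=2 (creates cycle)
  Add (0,1) w=3
  Skip (2,3) w=5 (creates cycle)
  Skip (2,5) w=7 (creates cycle)
  Skip (0,3) w=9 (creates cycle)
  Skip (1,2) w=9 (creates cycle)
  Skip (1,3) w=11 (creates cycle)
  Skip (0,5) w=14 (creates cycle)
  Skip (0,4) w=15 (creates cycle)
MST weight = 8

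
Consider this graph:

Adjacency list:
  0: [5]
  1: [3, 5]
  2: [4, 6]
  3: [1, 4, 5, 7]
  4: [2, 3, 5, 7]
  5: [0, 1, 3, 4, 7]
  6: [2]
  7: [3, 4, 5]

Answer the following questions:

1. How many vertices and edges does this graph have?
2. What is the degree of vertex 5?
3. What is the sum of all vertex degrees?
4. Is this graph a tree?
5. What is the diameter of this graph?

Count: 8 vertices, 11 edges.
Vertex 5 has neighbors [0, 1, 3, 4, 7], degree = 5.
Handshaking lemma: 2 * 11 = 22.
A tree on 8 vertices has 7 edges. This graph has 11 edges (4 extra). Not a tree.
Diameter (longest shortest path) = 4.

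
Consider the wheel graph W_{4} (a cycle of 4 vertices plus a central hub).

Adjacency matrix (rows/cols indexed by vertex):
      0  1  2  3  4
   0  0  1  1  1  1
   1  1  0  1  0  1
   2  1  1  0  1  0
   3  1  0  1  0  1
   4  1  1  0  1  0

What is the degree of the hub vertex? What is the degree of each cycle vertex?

The hub connects to all 4 cycle vertices, so deg(hub) = 4.
Each cycle vertex connects to 2 neighbors on the cycle plus the hub, so deg(cycle vertex) = 3.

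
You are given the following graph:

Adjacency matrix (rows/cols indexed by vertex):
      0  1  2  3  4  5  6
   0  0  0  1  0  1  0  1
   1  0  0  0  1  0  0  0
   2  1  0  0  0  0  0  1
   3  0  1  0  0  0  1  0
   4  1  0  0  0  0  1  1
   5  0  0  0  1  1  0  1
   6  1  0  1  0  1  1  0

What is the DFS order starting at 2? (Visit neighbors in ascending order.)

DFS from vertex 2 (neighbors processed in ascending order):
Visit order: 2, 0, 4, 5, 3, 1, 6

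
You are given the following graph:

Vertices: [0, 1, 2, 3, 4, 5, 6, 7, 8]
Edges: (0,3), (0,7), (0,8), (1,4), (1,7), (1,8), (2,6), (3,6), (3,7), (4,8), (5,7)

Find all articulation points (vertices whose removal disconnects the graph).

An articulation point is a vertex whose removal disconnects the graph.
Articulation points: [3, 6, 7]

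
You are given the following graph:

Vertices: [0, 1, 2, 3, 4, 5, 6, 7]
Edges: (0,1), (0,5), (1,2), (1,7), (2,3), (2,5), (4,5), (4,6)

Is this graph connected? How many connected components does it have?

Checking connectivity: the graph has 1 connected component(s).
All vertices are reachable from each other. The graph IS connected.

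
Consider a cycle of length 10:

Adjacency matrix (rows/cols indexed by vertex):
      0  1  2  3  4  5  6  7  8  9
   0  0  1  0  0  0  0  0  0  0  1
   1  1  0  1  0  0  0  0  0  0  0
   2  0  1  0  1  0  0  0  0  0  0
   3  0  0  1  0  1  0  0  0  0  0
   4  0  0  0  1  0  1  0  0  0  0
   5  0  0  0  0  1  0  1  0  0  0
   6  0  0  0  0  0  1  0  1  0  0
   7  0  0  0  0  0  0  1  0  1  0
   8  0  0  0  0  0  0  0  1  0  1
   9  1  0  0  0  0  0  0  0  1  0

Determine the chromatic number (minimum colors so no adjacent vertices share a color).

This is an even cycle (C_10). Even cycles are bipartite.
Chromatic number = 2.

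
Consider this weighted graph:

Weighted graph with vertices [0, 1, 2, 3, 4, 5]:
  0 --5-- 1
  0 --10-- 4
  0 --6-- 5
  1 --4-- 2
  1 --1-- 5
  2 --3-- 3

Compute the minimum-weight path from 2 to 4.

Using Dijkstra's algorithm from vertex 2:
Shortest path: 2 -> 1 -> 0 -> 4
Total weight: 4 + 5 + 10 = 19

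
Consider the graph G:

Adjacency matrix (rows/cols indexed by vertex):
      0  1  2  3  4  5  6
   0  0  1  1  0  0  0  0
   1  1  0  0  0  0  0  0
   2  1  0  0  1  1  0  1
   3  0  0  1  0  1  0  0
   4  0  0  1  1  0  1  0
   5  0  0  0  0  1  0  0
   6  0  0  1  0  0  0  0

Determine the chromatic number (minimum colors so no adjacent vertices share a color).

The graph has a maximum clique of size 3 (lower bound on chromatic number).
A valid 3-coloring: {0: 1, 1: 0, 2: 0, 3: 2, 4: 1, 5: 0, 6: 1}.
Chromatic number = 3.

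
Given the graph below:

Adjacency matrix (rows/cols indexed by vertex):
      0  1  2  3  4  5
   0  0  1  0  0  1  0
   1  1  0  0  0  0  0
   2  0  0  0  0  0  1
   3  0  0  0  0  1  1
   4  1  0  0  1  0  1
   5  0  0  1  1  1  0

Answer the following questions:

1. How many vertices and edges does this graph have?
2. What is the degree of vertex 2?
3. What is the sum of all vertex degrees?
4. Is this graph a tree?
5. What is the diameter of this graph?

Count: 6 vertices, 6 edges.
Vertex 2 has neighbors [5], degree = 1.
Handshaking lemma: 2 * 6 = 12.
A tree on 6 vertices has 5 edges. This graph has 6 edges (1 extra). Not a tree.
Diameter (longest shortest path) = 4.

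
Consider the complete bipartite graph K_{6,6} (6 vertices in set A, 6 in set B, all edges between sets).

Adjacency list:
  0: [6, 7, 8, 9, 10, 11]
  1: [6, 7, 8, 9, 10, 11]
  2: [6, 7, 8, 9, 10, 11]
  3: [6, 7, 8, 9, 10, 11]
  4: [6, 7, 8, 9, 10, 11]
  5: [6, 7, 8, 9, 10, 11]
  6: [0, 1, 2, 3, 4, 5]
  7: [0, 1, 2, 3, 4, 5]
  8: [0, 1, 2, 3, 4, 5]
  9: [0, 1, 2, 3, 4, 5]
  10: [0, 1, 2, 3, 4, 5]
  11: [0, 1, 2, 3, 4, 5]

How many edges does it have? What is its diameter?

K_{6,6} has 6 * 6 = 36 edges.
Any vertex reaches any opposite-side vertex in 1 step; same-side vertices reach in 2 steps via any opposite-side vertex.
Diameter = 2.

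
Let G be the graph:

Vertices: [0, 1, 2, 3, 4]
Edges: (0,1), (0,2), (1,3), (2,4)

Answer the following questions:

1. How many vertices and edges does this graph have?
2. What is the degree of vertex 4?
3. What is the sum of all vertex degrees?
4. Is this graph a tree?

Count: 5 vertices, 4 edges.
Vertex 4 has neighbors [2], degree = 1.
Handshaking lemma: 2 * 4 = 8.
A graph is a tree iff it is connected and has exactly n-1 edges. This graph is connected (all 5 vertices in one component) and has 5-1 = 4 edges. It is a tree.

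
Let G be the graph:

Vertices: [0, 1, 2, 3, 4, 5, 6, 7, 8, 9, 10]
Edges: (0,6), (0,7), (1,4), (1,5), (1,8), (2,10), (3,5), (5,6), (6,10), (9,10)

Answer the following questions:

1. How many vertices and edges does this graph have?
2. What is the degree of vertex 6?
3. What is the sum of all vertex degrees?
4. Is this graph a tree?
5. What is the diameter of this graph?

Count: 11 vertices, 10 edges.
Vertex 6 has neighbors [0, 5, 10], degree = 3.
Handshaking lemma: 2 * 10 = 20.
A graph is a tree iff it is connected and has exactly n-1 edges. This graph is connected (all 11 vertices in one component) and has 11-1 = 10 edges. It is a tree.
Diameter (longest shortest path) = 5.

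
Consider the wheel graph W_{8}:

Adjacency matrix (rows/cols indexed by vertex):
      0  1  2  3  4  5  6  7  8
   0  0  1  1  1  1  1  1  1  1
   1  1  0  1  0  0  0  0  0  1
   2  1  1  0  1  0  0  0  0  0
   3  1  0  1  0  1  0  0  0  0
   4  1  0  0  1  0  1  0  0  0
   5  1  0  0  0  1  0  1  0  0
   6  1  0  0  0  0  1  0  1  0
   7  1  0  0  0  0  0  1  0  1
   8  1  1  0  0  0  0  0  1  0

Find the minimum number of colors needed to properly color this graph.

W_{8} = C_{8} plus a hub adjacent to every cycle vertex.
The outer cycle needs 2 colors (even cycle); the hub is adjacent to all of them so needs a fresh color.
Chromatic number = 2 + 1 = 3.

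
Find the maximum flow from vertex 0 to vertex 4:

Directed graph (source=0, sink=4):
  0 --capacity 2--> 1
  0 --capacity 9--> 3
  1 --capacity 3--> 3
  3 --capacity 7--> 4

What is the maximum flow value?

Computing max flow:
  Flow on (0->3): 7/9
  Flow on (3->4): 7/7
Maximum flow = 7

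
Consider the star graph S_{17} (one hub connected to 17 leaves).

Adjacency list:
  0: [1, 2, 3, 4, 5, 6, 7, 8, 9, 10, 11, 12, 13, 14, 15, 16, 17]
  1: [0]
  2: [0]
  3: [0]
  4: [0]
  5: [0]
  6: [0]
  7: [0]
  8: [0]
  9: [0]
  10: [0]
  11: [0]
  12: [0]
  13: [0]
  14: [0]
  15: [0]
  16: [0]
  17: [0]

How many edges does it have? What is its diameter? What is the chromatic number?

Star graph S_{17}: the hub connects to all 17 leaves.
Edges = 17.
Diameter = 2 (any leaf to hub is 1, leaf to leaf through hub is 2).
Star graphs are bipartite (hub vs leaves), so chromatic number = 2.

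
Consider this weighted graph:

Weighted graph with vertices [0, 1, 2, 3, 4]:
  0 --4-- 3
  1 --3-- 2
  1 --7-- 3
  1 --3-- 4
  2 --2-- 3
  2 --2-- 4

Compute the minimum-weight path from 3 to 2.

Using Dijkstra's algorithm from vertex 3:
Shortest path: 3 -> 2
Total weight: 2 = 2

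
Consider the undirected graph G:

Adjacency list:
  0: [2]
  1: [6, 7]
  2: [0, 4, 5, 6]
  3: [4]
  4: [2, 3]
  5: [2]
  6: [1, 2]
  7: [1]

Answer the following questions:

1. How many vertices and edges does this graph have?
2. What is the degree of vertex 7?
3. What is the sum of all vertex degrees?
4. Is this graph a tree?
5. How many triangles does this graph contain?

Count: 8 vertices, 7 edges.
Vertex 7 has neighbors [1], degree = 1.
Handshaking lemma: 2 * 7 = 14.
A graph is a tree iff it is connected and has exactly n-1 edges. This graph is connected (all 8 vertices in one component) and has 8-1 = 7 edges. It is a tree.
Number of triangles = 0.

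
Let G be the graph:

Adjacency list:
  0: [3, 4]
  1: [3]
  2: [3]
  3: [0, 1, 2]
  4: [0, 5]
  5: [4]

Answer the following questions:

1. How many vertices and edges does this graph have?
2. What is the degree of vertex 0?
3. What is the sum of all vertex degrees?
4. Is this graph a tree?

Count: 6 vertices, 5 edges.
Vertex 0 has neighbors [3, 4], degree = 2.
Handshaking lemma: 2 * 5 = 10.
A graph is a tree iff it is connected and has exactly n-1 edges. This graph is connected (all 6 vertices in one component) and has 6-1 = 5 edges. It is a tree.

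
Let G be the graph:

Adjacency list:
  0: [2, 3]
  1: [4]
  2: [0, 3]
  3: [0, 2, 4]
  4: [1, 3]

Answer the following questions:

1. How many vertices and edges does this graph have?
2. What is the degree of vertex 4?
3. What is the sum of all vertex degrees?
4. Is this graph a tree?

Count: 5 vertices, 5 edges.
Vertex 4 has neighbors [1, 3], degree = 2.
Handshaking lemma: 2 * 5 = 10.
A tree on 5 vertices has 4 edges. This graph has 5 edges (1 extra). Not a tree.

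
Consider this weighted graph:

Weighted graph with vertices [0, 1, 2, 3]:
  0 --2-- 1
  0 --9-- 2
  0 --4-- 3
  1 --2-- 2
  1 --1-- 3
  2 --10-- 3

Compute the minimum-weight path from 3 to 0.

Using Dijkstra's algorithm from vertex 3:
Shortest path: 3 -> 1 -> 0
Total weight: 1 + 2 = 3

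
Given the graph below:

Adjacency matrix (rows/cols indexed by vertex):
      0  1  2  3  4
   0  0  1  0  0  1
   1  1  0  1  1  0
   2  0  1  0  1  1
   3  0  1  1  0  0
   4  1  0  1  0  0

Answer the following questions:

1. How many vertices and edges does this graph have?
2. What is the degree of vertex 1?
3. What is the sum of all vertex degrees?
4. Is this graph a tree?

Count: 5 vertices, 6 edges.
Vertex 1 has neighbors [0, 2, 3], degree = 3.
Handshaking lemma: 2 * 6 = 12.
A tree on 5 vertices has 4 edges. This graph has 6 edges (2 extra). Not a tree.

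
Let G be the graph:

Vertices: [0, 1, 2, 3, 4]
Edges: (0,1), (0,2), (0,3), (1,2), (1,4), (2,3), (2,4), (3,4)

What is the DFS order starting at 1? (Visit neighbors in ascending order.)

DFS from vertex 1 (neighbors processed in ascending order):
Visit order: 1, 0, 2, 3, 4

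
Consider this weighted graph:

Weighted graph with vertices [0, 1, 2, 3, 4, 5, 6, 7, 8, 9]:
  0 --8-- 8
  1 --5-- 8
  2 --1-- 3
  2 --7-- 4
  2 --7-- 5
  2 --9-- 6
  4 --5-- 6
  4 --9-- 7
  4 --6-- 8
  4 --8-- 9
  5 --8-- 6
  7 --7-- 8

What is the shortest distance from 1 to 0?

Using Dijkstra's algorithm from vertex 1:
Shortest path: 1 -> 8 -> 0
Total weight: 5 + 8 = 13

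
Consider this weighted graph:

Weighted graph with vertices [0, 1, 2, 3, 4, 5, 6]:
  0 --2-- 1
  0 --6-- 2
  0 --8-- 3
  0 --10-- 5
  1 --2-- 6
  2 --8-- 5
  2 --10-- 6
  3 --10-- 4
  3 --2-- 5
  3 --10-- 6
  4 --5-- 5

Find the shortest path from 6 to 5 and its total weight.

Using Dijkstra's algorithm from vertex 6:
Shortest path: 6 -> 3 -> 5
Total weight: 10 + 2 = 12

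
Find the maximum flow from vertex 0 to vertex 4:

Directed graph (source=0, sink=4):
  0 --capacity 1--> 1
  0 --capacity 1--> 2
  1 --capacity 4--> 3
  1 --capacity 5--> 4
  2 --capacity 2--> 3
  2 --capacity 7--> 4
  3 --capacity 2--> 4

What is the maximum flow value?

Computing max flow:
  Flow on (0->1): 1/1
  Flow on (0->2): 1/1
  Flow on (1->4): 1/5
  Flow on (2->4): 1/7
Maximum flow = 2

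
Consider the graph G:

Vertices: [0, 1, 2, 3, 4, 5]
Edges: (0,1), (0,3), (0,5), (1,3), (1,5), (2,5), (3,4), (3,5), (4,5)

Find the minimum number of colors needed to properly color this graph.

The graph has a maximum clique of size 4 (lower bound on chromatic number).
A valid 4-coloring: {0: 2, 1: 3, 2: 1, 3: 1, 4: 2, 5: 0}.
Chromatic number = 4.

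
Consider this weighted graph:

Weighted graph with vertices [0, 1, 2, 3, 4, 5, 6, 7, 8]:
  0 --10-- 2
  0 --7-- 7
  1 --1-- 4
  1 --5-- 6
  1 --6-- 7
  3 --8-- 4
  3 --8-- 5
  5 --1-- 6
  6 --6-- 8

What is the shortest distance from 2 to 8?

Using Dijkstra's algorithm from vertex 2:
Shortest path: 2 -> 0 -> 7 -> 1 -> 6 -> 8
Total weight: 10 + 7 + 6 + 5 + 6 = 34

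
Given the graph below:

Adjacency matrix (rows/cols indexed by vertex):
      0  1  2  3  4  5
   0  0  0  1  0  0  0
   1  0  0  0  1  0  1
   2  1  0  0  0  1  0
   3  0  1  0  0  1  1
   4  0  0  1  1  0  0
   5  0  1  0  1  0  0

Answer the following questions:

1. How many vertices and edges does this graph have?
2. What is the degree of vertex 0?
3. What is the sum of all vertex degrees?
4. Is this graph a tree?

Count: 6 vertices, 6 edges.
Vertex 0 has neighbors [2], degree = 1.
Handshaking lemma: 2 * 6 = 12.
A tree on 6 vertices has 5 edges. This graph has 6 edges (1 extra). Not a tree.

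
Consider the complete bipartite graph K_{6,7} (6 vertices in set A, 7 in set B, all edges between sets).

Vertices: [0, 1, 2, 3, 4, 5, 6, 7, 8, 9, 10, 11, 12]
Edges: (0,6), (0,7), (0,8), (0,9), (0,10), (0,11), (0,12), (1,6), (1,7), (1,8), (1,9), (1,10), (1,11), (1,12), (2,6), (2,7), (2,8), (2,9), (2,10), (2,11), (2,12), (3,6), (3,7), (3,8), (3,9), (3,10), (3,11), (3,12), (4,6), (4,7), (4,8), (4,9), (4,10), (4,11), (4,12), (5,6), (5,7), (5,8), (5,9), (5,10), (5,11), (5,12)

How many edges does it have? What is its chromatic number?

K_{6,7} has 6 * 7 = 42 edges.
Bipartite graphs have chromatic number 2 (color each partition differently).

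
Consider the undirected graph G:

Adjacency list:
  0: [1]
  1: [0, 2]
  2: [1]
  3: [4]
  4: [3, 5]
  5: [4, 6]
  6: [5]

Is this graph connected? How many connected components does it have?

Checking connectivity: the graph has 2 connected component(s).
Components: [[0, 1, 2], [3, 4, 5, 6]]. The graph is NOT connected.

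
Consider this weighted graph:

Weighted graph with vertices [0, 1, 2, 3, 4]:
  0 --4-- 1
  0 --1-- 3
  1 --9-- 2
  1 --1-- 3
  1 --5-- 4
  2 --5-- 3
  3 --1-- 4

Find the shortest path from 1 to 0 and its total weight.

Using Dijkstra's algorithm from vertex 1:
Shortest path: 1 -> 3 -> 0
Total weight: 1 + 1 = 2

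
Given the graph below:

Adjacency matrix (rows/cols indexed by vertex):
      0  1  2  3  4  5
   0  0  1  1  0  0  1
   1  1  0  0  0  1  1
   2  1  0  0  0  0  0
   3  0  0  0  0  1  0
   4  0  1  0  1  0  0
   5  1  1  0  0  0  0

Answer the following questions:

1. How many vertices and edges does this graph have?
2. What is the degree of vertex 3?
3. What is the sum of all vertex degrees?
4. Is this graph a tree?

Count: 6 vertices, 6 edges.
Vertex 3 has neighbors [4], degree = 1.
Handshaking lemma: 2 * 6 = 12.
A tree on 6 vertices has 5 edges. This graph has 6 edges (1 extra). Not a tree.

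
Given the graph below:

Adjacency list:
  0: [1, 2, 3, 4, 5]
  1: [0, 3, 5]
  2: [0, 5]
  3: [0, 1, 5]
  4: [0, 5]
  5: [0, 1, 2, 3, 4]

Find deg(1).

Vertex 1 has neighbors [0, 3, 5], so deg(1) = 3.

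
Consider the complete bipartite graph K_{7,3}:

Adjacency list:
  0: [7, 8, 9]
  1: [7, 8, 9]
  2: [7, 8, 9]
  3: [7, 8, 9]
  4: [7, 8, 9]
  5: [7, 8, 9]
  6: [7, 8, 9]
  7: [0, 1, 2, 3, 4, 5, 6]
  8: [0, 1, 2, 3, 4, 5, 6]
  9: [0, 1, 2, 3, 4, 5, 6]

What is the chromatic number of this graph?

K_{7,3} is bipartite: vertices split into two independent sets of size 7 and 3.
Color one set 0, the other 1. No adjacent vertices share a color.
Chromatic number = 2.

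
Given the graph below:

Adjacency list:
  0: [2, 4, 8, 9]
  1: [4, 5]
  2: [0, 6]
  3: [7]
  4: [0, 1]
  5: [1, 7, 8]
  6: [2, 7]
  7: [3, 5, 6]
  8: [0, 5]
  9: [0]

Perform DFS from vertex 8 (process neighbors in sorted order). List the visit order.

DFS from vertex 8 (neighbors processed in ascending order):
Visit order: 8, 0, 2, 6, 7, 3, 5, 1, 4, 9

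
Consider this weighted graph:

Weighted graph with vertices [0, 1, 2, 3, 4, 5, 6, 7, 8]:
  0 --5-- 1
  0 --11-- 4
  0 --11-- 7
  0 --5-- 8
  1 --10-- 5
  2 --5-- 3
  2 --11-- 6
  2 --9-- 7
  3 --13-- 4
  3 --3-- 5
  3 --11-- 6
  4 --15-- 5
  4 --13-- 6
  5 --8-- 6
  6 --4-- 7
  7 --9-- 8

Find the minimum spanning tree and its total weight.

Applying Kruskal's algorithm (sort edges by weight, add if no cycle):
  Add (3,5) w=3
  Add (6,7) w=4
  Add (0,1) w=5
  Add (0,8) w=5
  Add (2,3) w=5
  Add (5,6) w=8
  Skip (2,7) w=9 (creates cycle)
  Add (7,8) w=9
  Skip (1,5) w=10 (creates cycle)
  Skip (0,7) w=11 (creates cycle)
  Add (0,4) w=11
  Skip (2,6) w=11 (creates cycle)
  Skip (3,6) w=11 (creates cycle)
  Skip (3,4) w=13 (creates cycle)
  Skip (4,6) w=13 (creates cycle)
  Skip (4,5) w=15 (creates cycle)
MST weight = 50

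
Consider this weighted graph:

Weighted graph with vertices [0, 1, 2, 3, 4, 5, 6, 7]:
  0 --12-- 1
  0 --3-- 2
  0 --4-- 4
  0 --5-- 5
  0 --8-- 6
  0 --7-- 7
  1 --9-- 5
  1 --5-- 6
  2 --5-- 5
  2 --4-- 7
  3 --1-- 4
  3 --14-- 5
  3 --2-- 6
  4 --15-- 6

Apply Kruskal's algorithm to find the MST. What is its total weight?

Applying Kruskal's algorithm (sort edges by weight, add if no cycle):
  Add (3,4) w=1
  Add (3,6) w=2
  Add (0,2) w=3
  Add (0,4) w=4
  Add (2,7) w=4
  Add (0,5) w=5
  Add (1,6) w=5
  Skip (2,5) w=5 (creates cycle)
  Skip (0,7) w=7 (creates cycle)
  Skip (0,6) w=8 (creates cycle)
  Skip (1,5) w=9 (creates cycle)
  Skip (0,1) w=12 (creates cycle)
  Skip (3,5) w=14 (creates cycle)
  Skip (4,6) w=15 (creates cycle)
MST weight = 24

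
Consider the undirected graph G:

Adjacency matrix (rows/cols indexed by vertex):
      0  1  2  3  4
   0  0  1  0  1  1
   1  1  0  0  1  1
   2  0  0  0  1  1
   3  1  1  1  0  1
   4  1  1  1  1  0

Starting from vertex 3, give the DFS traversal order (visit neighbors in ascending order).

DFS from vertex 3 (neighbors processed in ascending order):
Visit order: 3, 0, 1, 4, 2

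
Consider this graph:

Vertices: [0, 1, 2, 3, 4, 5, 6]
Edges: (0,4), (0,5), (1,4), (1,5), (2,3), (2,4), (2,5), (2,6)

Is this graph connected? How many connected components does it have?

Checking connectivity: the graph has 1 connected component(s).
All vertices are reachable from each other. The graph IS connected.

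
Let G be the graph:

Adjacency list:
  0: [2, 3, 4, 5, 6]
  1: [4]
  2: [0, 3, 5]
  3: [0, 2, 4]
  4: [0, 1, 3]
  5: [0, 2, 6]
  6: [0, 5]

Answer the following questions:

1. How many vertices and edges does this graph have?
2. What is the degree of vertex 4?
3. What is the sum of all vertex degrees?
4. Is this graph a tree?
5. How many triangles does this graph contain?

Count: 7 vertices, 10 edges.
Vertex 4 has neighbors [0, 1, 3], degree = 3.
Handshaking lemma: 2 * 10 = 20.
A tree on 7 vertices has 6 edges. This graph has 10 edges (4 extra). Not a tree.
Number of triangles = 4.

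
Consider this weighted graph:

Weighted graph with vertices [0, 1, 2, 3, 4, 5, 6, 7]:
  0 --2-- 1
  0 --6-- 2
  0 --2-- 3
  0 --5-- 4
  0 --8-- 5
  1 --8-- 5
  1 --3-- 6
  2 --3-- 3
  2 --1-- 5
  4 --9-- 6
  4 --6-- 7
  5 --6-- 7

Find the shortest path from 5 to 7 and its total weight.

Using Dijkstra's algorithm from vertex 5:
Shortest path: 5 -> 7
Total weight: 6 = 6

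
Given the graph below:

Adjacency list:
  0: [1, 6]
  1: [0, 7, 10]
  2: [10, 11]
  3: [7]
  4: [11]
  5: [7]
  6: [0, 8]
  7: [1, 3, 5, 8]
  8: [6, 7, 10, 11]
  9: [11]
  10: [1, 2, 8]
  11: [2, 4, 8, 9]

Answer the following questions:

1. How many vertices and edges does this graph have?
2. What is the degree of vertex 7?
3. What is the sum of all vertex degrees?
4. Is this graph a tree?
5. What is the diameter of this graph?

Count: 12 vertices, 14 edges.
Vertex 7 has neighbors [1, 3, 5, 8], degree = 4.
Handshaking lemma: 2 * 14 = 28.
A tree on 12 vertices has 11 edges. This graph has 14 edges (3 extra). Not a tree.
Diameter (longest shortest path) = 4.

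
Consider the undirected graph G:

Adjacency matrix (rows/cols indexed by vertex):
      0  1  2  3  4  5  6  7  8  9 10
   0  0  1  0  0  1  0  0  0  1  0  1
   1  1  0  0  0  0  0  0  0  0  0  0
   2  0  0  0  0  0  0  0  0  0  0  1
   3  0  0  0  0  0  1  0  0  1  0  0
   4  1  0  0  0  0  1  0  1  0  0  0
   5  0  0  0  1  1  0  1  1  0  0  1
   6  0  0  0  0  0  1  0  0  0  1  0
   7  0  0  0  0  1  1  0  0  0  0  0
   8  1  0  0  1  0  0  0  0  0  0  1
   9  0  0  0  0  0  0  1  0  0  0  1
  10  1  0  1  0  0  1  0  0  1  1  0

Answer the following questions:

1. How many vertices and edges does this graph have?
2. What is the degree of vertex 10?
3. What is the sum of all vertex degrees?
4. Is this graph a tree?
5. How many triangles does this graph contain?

Count: 11 vertices, 15 edges.
Vertex 10 has neighbors [0, 2, 5, 8, 9], degree = 5.
Handshaking lemma: 2 * 15 = 30.
A tree on 11 vertices has 10 edges. This graph has 15 edges (5 extra). Not a tree.
Number of triangles = 2.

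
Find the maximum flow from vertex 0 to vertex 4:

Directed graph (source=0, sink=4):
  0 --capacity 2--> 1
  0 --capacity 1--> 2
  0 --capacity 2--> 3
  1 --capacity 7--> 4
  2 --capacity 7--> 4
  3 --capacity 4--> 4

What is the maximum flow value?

Computing max flow:
  Flow on (0->1): 2/2
  Flow on (0->2): 1/1
  Flow on (0->3): 2/2
  Flow on (1->4): 2/7
  Flow on (2->4): 1/7
  Flow on (3->4): 2/4
Maximum flow = 5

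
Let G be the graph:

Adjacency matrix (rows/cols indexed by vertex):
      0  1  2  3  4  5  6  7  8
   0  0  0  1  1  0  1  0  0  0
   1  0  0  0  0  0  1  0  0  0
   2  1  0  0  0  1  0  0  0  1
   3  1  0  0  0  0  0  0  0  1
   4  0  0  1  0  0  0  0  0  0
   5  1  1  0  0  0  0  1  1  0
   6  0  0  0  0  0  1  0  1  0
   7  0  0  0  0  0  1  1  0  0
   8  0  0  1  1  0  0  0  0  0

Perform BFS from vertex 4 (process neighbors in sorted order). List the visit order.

BFS from vertex 4 (neighbors processed in ascending order):
Visit order: 4, 2, 0, 8, 3, 5, 1, 6, 7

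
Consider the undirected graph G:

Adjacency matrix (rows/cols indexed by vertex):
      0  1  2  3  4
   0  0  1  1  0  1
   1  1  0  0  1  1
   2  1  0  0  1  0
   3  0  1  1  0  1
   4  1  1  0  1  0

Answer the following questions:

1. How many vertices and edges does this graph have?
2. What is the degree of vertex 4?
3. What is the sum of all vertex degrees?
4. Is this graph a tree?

Count: 5 vertices, 7 edges.
Vertex 4 has neighbors [0, 1, 3], degree = 3.
Handshaking lemma: 2 * 7 = 14.
A tree on 5 vertices has 4 edges. This graph has 7 edges (3 extra). Not a tree.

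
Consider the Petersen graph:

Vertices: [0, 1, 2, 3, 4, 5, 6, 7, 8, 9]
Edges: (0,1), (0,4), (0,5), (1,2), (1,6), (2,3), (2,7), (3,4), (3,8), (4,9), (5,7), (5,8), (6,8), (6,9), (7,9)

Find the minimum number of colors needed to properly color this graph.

The Petersen graph contains odd cycles (e.g. the outer 5-cycle), so chi >= 3.
A proper 3-coloring exists (it is a well-known 3-chromatic graph).
Chromatic number = 3.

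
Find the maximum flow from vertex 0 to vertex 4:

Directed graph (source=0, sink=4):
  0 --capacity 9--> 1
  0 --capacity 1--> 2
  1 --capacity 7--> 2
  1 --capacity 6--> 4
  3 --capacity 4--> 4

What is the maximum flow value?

Computing max flow:
  Flow on (0->1): 6/9
  Flow on (1->4): 6/6
Maximum flow = 6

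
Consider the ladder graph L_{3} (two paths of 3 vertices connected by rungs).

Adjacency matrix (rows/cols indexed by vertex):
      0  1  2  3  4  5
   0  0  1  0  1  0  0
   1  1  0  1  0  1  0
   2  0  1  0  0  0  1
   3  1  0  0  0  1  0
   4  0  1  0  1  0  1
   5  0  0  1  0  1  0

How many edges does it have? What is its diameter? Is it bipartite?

Ladder graph L_{3}: 3 rungs + 2 * (3-1) path edges = 3 + 4 = 7 edges.
Diameter = 3.
Ladder graphs are bipartite (alternating coloring along each path).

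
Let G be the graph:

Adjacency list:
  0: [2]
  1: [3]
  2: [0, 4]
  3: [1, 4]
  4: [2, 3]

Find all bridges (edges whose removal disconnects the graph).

A bridge is an edge whose removal increases the number of connected components.
Bridges found: (0,2), (1,3), (2,4), (3,4)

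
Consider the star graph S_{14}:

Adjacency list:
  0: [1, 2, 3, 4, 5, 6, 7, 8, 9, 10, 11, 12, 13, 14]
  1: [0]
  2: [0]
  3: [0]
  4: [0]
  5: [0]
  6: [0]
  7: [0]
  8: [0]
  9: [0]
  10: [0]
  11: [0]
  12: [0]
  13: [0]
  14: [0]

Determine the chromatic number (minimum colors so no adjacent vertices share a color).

S_{14} has one hub adjacent to 14 leaves; leaves are pairwise non-adjacent.
Color the hub 0 and every leaf 1.
Chromatic number = 2.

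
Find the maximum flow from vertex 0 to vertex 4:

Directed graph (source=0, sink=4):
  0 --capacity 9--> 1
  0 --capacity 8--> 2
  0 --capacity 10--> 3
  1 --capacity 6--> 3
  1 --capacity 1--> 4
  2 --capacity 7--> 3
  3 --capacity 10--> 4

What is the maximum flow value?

Computing max flow:
  Flow on (0->1): 4/9
  Flow on (0->2): 7/8
  Flow on (1->3): 3/6
  Flow on (1->4): 1/1
  Flow on (2->3): 7/7
  Flow on (3->4): 10/10
Maximum flow = 11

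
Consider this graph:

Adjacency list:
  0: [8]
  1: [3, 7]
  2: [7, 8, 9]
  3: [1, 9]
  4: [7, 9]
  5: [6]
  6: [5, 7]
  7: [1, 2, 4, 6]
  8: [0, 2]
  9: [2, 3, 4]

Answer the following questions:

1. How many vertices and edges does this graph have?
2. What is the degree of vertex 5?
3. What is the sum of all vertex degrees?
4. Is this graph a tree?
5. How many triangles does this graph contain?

Count: 10 vertices, 11 edges.
Vertex 5 has neighbors [6], degree = 1.
Handshaking lemma: 2 * 11 = 22.
A tree on 10 vertices has 9 edges. This graph has 11 edges (2 extra). Not a tree.
Number of triangles = 0.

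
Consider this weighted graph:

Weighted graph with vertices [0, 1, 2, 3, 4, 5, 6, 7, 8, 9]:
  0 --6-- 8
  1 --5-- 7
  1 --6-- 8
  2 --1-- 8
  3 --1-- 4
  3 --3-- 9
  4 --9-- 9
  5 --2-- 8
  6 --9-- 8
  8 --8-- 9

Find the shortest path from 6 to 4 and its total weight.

Using Dijkstra's algorithm from vertex 6:
Shortest path: 6 -> 8 -> 9 -> 3 -> 4
Total weight: 9 + 8 + 3 + 1 = 21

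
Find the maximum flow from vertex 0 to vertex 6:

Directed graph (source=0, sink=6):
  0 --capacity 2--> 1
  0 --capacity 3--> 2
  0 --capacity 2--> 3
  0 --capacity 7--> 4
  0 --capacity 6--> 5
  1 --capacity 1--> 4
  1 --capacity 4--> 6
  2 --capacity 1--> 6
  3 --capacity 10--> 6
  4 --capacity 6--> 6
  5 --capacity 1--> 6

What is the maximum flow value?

Computing max flow:
  Flow on (0->1): 2/2
  Flow on (0->2): 1/3
  Flow on (0->3): 2/2
  Flow on (0->4): 6/7
  Flow on (0->5): 1/6
  Flow on (1->6): 2/4
  Flow on (2->6): 1/1
  Flow on (3->6): 2/10
  Flow on (4->6): 6/6
  Flow on (5->6): 1/1
Maximum flow = 12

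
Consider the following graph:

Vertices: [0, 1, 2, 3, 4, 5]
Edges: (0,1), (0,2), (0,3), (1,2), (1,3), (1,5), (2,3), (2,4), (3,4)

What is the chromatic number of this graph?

The graph has a maximum clique of size 4 (lower bound on chromatic number).
A valid 4-coloring: {0: 3, 1: 0, 2: 1, 3: 2, 4: 0, 5: 1}.
Chromatic number = 4.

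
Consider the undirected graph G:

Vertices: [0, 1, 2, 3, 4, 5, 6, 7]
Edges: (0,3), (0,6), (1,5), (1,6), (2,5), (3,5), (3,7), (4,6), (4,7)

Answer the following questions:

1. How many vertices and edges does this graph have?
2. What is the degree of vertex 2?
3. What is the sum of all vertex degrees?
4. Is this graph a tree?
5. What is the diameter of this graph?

Count: 8 vertices, 9 edges.
Vertex 2 has neighbors [5], degree = 1.
Handshaking lemma: 2 * 9 = 18.
A tree on 8 vertices has 7 edges. This graph has 9 edges (2 extra). Not a tree.
Diameter (longest shortest path) = 4.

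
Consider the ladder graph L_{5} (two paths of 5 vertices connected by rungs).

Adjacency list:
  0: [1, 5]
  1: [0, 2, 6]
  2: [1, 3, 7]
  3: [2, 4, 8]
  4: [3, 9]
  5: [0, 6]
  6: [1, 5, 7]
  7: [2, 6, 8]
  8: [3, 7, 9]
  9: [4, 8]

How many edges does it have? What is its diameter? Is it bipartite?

Ladder graph L_{5}: 5 rungs + 2 * (5-1) path edges = 5 + 8 = 13 edges.
Diameter = 5.
Ladder graphs are bipartite (alternating coloring along each path).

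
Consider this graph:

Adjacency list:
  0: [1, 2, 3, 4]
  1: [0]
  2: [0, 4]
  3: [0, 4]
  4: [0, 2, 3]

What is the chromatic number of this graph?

The graph has a maximum clique of size 3 (lower bound on chromatic number).
A valid 3-coloring: {0: 0, 1: 1, 2: 2, 3: 2, 4: 1}.
Chromatic number = 3.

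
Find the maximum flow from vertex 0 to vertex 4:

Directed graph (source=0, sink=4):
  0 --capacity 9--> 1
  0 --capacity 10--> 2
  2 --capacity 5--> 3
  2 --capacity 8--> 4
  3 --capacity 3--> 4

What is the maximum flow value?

Computing max flow:
  Flow on (0->2): 10/10
  Flow on (2->3): 2/5
  Flow on (2->4): 8/8
  Flow on (3->4): 2/3
Maximum flow = 10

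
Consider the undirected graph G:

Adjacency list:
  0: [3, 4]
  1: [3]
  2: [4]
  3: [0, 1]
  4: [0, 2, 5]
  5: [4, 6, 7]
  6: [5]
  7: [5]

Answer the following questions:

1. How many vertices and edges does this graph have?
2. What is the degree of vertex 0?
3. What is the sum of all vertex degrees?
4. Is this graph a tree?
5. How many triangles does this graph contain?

Count: 8 vertices, 7 edges.
Vertex 0 has neighbors [3, 4], degree = 2.
Handshaking lemma: 2 * 7 = 14.
A graph is a tree iff it is connected and has exactly n-1 edges. This graph is connected (all 8 vertices in one component) and has 8-1 = 7 edges. It is a tree.
Number of triangles = 0.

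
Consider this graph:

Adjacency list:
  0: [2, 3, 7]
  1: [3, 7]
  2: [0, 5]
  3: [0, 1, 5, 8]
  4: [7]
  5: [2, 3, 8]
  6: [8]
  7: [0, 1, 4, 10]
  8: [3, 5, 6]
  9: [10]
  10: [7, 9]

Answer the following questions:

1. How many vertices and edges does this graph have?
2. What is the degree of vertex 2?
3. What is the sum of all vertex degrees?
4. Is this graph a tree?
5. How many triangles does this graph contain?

Count: 11 vertices, 13 edges.
Vertex 2 has neighbors [0, 5], degree = 2.
Handshaking lemma: 2 * 13 = 26.
A tree on 11 vertices has 10 edges. This graph has 13 edges (3 extra). Not a tree.
Number of triangles = 1.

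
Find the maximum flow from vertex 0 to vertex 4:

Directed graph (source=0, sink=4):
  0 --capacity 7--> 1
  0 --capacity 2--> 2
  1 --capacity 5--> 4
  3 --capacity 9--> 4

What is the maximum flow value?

Computing max flow:
  Flow on (0->1): 5/7
  Flow on (1->4): 5/5
Maximum flow = 5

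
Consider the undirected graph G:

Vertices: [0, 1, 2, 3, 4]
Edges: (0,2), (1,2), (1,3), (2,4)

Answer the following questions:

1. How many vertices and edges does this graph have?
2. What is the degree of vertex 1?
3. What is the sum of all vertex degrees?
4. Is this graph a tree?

Count: 5 vertices, 4 edges.
Vertex 1 has neighbors [2, 3], degree = 2.
Handshaking lemma: 2 * 4 = 8.
A graph is a tree iff it is connected and has exactly n-1 edges. This graph is connected (all 5 vertices in one component) and has 5-1 = 4 edges. It is a tree.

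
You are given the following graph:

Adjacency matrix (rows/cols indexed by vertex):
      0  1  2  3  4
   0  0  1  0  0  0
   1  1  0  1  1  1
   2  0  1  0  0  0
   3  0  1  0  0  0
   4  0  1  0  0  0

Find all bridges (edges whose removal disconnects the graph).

A bridge is an edge whose removal increases the number of connected components.
Bridges found: (0,1), (1,2), (1,3), (1,4)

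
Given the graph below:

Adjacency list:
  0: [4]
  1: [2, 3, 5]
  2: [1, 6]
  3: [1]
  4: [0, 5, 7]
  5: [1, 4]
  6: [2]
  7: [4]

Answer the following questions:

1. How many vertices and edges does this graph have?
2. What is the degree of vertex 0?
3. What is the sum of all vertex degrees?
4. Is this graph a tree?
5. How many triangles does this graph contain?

Count: 8 vertices, 7 edges.
Vertex 0 has neighbors [4], degree = 1.
Handshaking lemma: 2 * 7 = 14.
A graph is a tree iff it is connected and has exactly n-1 edges. This graph is connected (all 8 vertices in one component) and has 8-1 = 7 edges. It is a tree.
Number of triangles = 0.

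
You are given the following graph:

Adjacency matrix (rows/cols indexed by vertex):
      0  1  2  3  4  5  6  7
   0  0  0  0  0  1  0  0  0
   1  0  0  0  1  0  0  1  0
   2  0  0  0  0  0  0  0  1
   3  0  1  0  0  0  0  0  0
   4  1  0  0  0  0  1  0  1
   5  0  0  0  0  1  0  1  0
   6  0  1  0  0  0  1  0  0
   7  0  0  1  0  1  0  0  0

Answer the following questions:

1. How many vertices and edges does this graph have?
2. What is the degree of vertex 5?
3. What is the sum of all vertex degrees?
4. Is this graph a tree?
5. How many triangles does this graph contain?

Count: 8 vertices, 7 edges.
Vertex 5 has neighbors [4, 6], degree = 2.
Handshaking lemma: 2 * 7 = 14.
A graph is a tree iff it is connected and has exactly n-1 edges. This graph is connected (all 8 vertices in one component) and has 8-1 = 7 edges. It is a tree.
Number of triangles = 0.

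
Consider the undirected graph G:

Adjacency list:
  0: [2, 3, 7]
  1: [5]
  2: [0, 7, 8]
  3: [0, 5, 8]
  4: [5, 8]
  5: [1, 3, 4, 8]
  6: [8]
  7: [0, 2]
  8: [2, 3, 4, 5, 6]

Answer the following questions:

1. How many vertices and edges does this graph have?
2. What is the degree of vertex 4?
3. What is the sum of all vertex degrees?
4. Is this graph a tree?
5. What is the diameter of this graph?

Count: 9 vertices, 12 edges.
Vertex 4 has neighbors [5, 8], degree = 2.
Handshaking lemma: 2 * 12 = 24.
A tree on 9 vertices has 8 edges. This graph has 12 edges (4 extra). Not a tree.
Diameter (longest shortest path) = 4.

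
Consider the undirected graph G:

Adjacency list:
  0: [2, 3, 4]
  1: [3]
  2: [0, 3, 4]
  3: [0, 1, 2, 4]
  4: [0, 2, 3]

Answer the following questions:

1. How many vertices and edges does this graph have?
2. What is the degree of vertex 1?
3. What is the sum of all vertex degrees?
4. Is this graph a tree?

Count: 5 vertices, 7 edges.
Vertex 1 has neighbors [3], degree = 1.
Handshaking lemma: 2 * 7 = 14.
A tree on 5 vertices has 4 edges. This graph has 7 edges (3 extra). Not a tree.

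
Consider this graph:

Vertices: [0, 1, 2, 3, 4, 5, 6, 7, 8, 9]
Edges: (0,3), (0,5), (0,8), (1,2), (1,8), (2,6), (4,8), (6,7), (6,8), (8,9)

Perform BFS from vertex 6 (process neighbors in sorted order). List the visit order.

BFS from vertex 6 (neighbors processed in ascending order):
Visit order: 6, 2, 7, 8, 1, 0, 4, 9, 3, 5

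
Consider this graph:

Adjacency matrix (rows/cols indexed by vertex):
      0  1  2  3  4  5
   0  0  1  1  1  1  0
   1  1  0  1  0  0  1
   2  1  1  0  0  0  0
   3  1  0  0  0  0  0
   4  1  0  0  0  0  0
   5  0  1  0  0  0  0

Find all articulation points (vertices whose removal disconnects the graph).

An articulation point is a vertex whose removal disconnects the graph.
Articulation points: [0, 1]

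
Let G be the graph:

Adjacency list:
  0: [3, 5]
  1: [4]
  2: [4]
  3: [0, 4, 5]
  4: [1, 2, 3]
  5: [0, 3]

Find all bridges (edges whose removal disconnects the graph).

A bridge is an edge whose removal increases the number of connected components.
Bridges found: (1,4), (2,4), (3,4)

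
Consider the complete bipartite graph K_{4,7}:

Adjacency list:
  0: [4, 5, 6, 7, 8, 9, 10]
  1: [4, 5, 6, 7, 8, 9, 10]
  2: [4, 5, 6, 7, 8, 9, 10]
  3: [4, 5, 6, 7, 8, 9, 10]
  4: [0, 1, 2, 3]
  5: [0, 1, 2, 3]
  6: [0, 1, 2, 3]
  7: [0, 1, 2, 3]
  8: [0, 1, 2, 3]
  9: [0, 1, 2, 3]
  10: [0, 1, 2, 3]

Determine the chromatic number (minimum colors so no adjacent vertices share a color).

K_{4,7} is bipartite: vertices split into two independent sets of size 4 and 7.
Color one set 0, the other 1. No adjacent vertices share a color.
Chromatic number = 2.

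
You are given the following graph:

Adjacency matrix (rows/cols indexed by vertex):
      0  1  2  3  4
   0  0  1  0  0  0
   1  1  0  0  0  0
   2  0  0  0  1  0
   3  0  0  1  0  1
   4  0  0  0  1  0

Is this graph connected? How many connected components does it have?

Checking connectivity: the graph has 2 connected component(s).
Components: [[0, 1], [2, 3, 4]]. The graph is NOT connected.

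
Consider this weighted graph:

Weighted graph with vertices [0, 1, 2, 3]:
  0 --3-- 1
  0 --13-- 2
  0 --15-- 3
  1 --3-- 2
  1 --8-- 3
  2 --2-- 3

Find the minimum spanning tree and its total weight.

Applying Kruskal's algorithm (sort edges by weight, add if no cycle):
  Add (2,3) w=2
  Add (0,1) w=3
  Add (1,2) w=3
  Skip (1,3) w=8 (creates cycle)
  Skip (0,2) w=13 (creates cycle)
  Skip (0,3) w=15 (creates cycle)
MST weight = 8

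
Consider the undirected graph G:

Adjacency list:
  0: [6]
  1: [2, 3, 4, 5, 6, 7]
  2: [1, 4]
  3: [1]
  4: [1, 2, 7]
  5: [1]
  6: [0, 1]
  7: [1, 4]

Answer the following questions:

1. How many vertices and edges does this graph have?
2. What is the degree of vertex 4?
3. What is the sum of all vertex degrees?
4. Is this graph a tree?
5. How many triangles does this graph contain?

Count: 8 vertices, 9 edges.
Vertex 4 has neighbors [1, 2, 7], degree = 3.
Handshaking lemma: 2 * 9 = 18.
A tree on 8 vertices has 7 edges. This graph has 9 edges (2 extra). Not a tree.
Number of triangles = 2.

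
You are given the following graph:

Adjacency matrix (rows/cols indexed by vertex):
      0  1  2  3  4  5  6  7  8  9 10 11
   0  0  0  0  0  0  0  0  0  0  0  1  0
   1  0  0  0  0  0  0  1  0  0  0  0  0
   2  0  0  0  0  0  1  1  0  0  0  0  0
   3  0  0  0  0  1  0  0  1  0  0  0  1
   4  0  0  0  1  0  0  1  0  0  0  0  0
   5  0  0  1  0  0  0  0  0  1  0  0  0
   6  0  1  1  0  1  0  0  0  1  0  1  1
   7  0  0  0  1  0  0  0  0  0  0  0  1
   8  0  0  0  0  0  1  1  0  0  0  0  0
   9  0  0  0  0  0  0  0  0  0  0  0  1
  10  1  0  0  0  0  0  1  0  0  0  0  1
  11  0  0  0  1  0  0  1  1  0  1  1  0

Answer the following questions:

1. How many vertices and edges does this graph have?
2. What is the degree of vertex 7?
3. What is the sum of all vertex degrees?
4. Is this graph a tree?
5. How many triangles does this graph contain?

Count: 12 vertices, 15 edges.
Vertex 7 has neighbors [3, 11], degree = 2.
Handshaking lemma: 2 * 15 = 30.
A tree on 12 vertices has 11 edges. This graph has 15 edges (4 extra). Not a tree.
Number of triangles = 2.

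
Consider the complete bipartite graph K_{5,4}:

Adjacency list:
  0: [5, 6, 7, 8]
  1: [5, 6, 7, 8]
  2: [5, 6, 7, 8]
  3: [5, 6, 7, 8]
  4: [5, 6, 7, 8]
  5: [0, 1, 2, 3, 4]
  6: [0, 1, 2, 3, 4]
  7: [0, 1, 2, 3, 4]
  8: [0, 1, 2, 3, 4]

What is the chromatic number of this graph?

K_{5,4} is bipartite: vertices split into two independent sets of size 5 and 4.
Color one set 0, the other 1. No adjacent vertices share a color.
Chromatic number = 2.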